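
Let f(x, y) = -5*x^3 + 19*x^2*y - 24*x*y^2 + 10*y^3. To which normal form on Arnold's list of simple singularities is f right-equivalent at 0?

The Hessian of f at 0 has rank 0. Corank 2; j^3 = -(x - y)*(5*x^2 - 14*x*y + 10*y^2) splits into three distinct lines over C (the quadratic factor has nonzero discriminant), so D_4.

D_{4}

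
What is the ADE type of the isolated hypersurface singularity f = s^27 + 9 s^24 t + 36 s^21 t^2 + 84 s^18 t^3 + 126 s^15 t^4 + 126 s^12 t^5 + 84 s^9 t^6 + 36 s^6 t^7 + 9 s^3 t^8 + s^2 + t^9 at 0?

A_{8}

The Hessian of f at 0 is [[2, 0], [0, 0]] with rank 1, so corank 1. A Groebner basis of the Jacobian ideal J(f) in C{s,t} is {t^8, s}; counting standard monomials gives mu = 8. Corank 1: A-series; mu = 8 gives A_8.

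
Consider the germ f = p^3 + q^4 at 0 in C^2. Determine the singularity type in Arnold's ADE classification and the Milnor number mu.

Type E_{6}, Milnor number mu = 6.

The Hessian of f at 0 has rank 0. Corank 2; j^3 = p^3 is a perfect cube, so E-series; the 4-jet and mu = 6 give E_6.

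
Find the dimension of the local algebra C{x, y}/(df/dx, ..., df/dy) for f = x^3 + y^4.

6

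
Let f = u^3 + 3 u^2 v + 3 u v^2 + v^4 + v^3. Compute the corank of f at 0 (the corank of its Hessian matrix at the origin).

2

Hessian at 0 has rank 0.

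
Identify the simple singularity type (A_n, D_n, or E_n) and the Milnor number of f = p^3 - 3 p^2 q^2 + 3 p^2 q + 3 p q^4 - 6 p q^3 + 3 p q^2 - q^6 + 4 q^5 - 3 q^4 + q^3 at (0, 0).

The Hessian of f at 0 has rank 0. Corank 2; j^3 = (p + q)^3 is a perfect cube, so E-series; the 5-jet and mu = 8 give E_8.

Type E_8, Milnor number mu = 8.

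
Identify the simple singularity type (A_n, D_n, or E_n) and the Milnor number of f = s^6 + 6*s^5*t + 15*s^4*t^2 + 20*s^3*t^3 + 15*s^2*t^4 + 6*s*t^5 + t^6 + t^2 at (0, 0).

The Hessian of f at 0 has rank 1. Corank 1: A-series; mu = 5 gives A_5.

Type A_5, Milnor number mu = 5.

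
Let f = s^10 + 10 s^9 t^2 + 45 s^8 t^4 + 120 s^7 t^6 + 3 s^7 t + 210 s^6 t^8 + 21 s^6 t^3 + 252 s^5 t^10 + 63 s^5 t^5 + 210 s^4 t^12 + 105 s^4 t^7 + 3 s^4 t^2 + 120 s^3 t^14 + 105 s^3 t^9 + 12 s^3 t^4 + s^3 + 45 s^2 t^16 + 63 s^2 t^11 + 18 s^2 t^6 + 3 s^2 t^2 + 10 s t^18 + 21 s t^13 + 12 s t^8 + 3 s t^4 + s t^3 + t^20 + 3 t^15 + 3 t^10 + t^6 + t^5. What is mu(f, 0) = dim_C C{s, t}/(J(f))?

The Hessian of f at 0 is [[0, 0], [0, 0]] with rank 0, so corank 2. A Groebner basis of the Jacobian ideal J(f) in C{s,t} is {-s^2 + t^4 - t^3/3, s^3, s^2*t + s^2/3 + t^3/9, s^2 + s*t^2 + t^3/3}; counting standard monomials gives mu = 7. Corank 2; j^3 = s^3 is a perfect cube, so E-series; the 4-jet and mu = 7 give E_7.

7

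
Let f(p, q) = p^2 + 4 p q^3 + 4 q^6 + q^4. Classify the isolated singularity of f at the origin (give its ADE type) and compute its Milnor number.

Type A_{3}, Milnor number mu = 3.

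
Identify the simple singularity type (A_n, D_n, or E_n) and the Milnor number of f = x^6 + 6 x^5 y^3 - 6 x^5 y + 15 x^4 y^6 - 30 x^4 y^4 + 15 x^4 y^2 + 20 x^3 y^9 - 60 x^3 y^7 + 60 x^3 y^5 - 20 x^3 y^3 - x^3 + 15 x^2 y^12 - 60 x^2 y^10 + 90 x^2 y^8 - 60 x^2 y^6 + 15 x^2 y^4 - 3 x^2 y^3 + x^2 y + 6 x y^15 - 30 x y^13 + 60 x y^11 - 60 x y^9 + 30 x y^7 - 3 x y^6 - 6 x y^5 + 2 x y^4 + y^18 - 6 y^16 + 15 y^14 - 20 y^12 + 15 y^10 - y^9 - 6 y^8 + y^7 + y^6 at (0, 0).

Type D_7, Milnor number mu = 7.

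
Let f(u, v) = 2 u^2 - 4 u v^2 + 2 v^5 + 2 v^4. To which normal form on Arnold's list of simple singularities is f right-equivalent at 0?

A_4

The Hessian of f at 0 has rank 1. Corank 1: A-series; mu = 4 gives A_4.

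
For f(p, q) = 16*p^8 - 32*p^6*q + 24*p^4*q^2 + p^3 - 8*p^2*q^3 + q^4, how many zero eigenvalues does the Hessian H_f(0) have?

2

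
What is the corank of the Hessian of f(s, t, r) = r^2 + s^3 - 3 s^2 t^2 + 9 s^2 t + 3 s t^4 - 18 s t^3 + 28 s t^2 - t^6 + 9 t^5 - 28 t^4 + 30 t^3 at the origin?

Hessian at 0 has rank 1.

2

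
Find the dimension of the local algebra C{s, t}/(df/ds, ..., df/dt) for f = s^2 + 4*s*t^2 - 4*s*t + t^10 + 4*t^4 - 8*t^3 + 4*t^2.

The Hessian of f at 0 has rank 1. Corank 1: A-series; mu = 9 gives A_9.

9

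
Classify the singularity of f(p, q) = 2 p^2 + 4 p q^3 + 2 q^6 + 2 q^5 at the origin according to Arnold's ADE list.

A_4

The Hessian of f at 0 has rank 1. Corank 1: A-series; mu = 4 gives A_4.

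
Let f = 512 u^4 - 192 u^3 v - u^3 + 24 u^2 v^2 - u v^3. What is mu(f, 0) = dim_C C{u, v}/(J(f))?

7

The Hessian of f at 0 has rank 0. Corank 2; j^3 = -u^3 is a perfect cube, so E-series; the 4-jet and mu = 7 give E_7.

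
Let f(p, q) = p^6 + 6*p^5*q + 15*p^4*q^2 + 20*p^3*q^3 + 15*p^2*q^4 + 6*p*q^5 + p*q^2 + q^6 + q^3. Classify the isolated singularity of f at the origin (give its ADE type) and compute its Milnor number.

Type D7, Milnor number mu = 7.

The Hessian of f at 0 has rank 0. Corank 2; j^3 = q^2*(p + q) has shape L^2 M (L != M), so D-series; mu = 7 gives D_7.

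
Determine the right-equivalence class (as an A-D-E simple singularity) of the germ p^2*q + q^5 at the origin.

The Hessian of f at 0 has rank 0. Corank 2; j^3 = p^2*q has shape L^2 M (L != M), so D-series; mu = 6 gives D_6.

D_6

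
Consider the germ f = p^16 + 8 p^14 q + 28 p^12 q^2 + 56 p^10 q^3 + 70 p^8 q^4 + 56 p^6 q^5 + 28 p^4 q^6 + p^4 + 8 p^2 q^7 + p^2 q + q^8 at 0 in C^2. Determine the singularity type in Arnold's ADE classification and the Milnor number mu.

The Hessian of f at 0 is [[0, 0], [0, 0]] with rank 0, so corank 2. A Groebner basis of the Jacobian ideal J(f) in C{p,q} is {p^2/8 + q^7, p^3, p*q}; counting standard monomials gives mu = 9. Corank 2; j^3 = p^2*q has shape L^2 M (L != M), so D-series; mu = 9 gives D_9.

Type D_9, Milnor number mu = 9.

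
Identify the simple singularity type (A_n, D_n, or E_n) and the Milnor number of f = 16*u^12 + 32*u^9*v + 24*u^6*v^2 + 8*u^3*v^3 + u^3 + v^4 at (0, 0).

Type E6, Milnor number mu = 6.

The Hessian of f at 0 has rank 0. Corank 2; j^3 = u^3 is a perfect cube, so E-series; the 4-jet and mu = 6 give E_6.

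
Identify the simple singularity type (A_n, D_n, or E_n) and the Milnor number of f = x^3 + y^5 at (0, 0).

The Hessian of f at 0 is [[0, 0], [0, 0]] with rank 0, so corank 2. A Groebner basis of the Jacobian ideal J(f) in C{x,y} is {y^4, x^2}; counting standard monomials gives mu = 8. Corank 2; j^3 = x^3 is a perfect cube, so E-series; the 5-jet and mu = 8 give E_8.

Type E_8, Milnor number mu = 8.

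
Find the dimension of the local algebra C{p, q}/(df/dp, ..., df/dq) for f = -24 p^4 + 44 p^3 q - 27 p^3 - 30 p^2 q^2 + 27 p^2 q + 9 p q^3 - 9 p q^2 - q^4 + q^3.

7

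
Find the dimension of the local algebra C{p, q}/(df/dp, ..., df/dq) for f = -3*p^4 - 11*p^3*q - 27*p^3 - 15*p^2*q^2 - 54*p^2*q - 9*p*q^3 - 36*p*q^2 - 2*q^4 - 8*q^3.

7

The Hessian of f at 0 has rank 0. Corank 2; j^3 = -(3*p + 2*q)^3 is a perfect cube, so E-series; the 4-jet and mu = 7 give E_7.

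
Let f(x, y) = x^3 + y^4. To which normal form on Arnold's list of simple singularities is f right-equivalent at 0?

The Hessian of f at 0 has rank 0. Corank 2; j^3 = x^3 is a perfect cube, so E-series; the 4-jet and mu = 6 give E_6.

E6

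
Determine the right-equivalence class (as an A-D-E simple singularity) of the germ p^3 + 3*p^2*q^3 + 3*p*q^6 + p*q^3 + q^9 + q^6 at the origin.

The Hessian of f at 0 has rank 0. Corank 2; j^3 = p^3 is a perfect cube, so E-series; the 4-jet and mu = 7 give E_7.

E_{7}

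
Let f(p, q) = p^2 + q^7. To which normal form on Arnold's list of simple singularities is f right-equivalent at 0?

A_{6}

The Hessian of f at 0 has rank 1. Corank 1: A-series; mu = 6 gives A_6.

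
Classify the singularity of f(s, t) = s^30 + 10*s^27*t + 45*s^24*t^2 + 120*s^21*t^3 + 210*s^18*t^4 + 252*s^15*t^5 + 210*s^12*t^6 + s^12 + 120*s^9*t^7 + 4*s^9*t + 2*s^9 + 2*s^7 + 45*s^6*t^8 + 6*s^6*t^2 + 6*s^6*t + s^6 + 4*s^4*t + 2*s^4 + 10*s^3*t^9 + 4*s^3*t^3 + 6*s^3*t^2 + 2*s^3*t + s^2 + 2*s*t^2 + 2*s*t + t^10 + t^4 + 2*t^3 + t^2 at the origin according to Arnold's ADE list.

The Hessian of f at 0 has rank 1. Corank 1: A-series; mu = 9 gives A_9.

A9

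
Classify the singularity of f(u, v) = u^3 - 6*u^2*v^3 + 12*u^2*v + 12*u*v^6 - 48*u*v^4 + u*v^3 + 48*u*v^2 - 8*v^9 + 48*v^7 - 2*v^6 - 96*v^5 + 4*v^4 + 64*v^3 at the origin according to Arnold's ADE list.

The Hessian of f at 0 has rank 0. Corank 2; j^3 = (u + 4*v)^3 is a perfect cube, so E-series; the 4-jet and mu = 7 give E_7.

E7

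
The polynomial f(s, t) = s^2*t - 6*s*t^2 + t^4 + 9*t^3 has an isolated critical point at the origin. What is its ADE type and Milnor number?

Type D5, Milnor number mu = 5.

The Hessian of f at 0 has rank 0. Corank 2; j^3 = t*(s - 3*t)^2 has shape L^2 M (L != M), so D-series; mu = 5 gives D_5.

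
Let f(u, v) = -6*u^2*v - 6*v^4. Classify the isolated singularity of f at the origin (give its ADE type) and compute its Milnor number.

The Hessian of f at 0 has rank 0. Corank 2; j^3 = -6*u^2*v has shape L^2 M (L != M), so D-series; mu = 5 gives D_5.

Type D5, Milnor number mu = 5.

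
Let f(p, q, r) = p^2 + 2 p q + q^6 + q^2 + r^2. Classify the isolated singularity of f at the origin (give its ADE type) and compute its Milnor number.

The Hessian of f at 0 has rank 2. Corank 1: A-series; mu = 5 gives A_5.

Type A_{5}, Milnor number mu = 5.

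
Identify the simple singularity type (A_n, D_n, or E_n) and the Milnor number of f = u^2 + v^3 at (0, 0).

Type A_{2}, Milnor number mu = 2.

The Hessian of f at 0 has rank 1. Corank 1: A-series; mu = 2 gives A_2.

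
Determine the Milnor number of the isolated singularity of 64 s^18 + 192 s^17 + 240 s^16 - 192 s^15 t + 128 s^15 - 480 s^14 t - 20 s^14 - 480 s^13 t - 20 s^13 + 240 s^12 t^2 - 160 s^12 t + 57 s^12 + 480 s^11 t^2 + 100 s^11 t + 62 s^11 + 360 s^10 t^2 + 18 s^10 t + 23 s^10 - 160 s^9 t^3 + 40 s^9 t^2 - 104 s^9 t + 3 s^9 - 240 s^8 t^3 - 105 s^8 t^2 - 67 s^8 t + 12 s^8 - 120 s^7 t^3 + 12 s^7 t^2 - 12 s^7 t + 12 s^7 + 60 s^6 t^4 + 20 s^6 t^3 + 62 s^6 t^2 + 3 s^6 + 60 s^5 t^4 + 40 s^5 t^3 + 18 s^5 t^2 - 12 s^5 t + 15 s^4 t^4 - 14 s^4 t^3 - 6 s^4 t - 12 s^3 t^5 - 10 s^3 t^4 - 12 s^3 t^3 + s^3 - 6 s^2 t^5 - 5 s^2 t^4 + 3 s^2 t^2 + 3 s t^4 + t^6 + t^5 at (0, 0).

8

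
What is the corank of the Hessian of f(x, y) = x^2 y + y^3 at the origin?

Hessian at 0 has rank 0.

2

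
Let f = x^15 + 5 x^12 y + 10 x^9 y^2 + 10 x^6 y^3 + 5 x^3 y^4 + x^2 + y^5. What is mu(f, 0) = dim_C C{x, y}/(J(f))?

4

The Hessian of f at 0 has rank 1. Corank 1: A-series; mu = 4 gives A_4.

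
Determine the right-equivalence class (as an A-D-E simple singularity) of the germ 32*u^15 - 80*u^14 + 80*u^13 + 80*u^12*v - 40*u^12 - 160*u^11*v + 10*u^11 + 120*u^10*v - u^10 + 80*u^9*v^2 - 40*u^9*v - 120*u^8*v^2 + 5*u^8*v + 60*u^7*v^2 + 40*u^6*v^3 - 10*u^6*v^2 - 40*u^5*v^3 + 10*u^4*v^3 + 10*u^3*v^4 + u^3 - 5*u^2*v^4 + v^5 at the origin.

E8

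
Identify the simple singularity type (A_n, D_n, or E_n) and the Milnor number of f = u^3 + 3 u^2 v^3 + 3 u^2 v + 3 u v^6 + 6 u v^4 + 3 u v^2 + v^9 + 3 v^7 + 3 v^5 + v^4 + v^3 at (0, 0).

The Hessian of f at 0 has rank 0. Corank 2; j^3 = (u + v)^3 is a perfect cube, so E-series; the 4-jet and mu = 6 give E_6.

Type E_{6}, Milnor number mu = 6.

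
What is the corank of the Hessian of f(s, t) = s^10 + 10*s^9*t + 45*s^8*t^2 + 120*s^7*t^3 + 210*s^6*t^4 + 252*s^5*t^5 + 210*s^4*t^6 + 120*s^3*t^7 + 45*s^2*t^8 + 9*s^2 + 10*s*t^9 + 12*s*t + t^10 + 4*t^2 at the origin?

1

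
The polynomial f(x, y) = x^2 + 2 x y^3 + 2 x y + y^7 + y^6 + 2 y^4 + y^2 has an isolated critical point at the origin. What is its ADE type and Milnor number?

The Hessian of f at 0 is [[2, 2], [2, 2]] with rank 1, so corank 1. A Groebner basis of the Jacobian ideal J(f) in C{x,y} is {x + y^3 + y, x^2 + 2*x*y + y^2}; counting standard monomials gives mu = 6. Corank 1: A-series; mu = 6 gives A_6.

Type A_{6}, Milnor number mu = 6.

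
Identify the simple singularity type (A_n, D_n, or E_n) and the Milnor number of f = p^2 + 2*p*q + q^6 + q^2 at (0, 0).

The Hessian of f at 0 is [[2, 2], [2, 2]] with rank 1, so corank 1. A Groebner basis of the Jacobian ideal J(f) in C{p,q} is {q^5, p + q}; counting standard monomials gives mu = 5. Corank 1: A-series; mu = 5 gives A_5.

Type A5, Milnor number mu = 5.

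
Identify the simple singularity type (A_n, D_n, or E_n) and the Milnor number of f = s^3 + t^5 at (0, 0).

Type E8, Milnor number mu = 8.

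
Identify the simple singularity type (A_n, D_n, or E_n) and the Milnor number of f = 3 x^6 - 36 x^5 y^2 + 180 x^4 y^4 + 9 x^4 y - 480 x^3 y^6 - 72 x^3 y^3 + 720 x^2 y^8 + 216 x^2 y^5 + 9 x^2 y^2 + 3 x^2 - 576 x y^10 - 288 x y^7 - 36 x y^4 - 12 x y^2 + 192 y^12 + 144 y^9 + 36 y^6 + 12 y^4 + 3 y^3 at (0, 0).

Type A_2, Milnor number mu = 2.

The Hessian of f at 0 has rank 1. Corank 1: A-series; mu = 2 gives A_2.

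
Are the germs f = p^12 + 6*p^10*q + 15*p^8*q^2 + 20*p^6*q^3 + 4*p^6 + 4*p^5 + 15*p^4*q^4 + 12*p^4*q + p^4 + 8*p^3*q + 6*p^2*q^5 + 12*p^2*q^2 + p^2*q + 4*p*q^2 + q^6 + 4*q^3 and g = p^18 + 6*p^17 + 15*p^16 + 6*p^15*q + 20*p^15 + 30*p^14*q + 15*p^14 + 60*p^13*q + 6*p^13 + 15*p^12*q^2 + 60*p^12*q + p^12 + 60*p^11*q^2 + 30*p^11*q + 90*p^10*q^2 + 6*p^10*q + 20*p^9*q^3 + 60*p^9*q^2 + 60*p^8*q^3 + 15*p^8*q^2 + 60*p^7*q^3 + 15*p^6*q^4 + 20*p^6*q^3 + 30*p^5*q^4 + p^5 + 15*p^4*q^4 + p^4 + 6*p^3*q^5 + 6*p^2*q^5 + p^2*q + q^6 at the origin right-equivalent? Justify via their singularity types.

Yes.

The Hessian of f at 0 has rank 0. Corank 2; j^3 = q*(p + 2*q)^2 has shape L^2 M (L != M), so D-series; mu = 7 gives D_7. The Hessian of g at 0 has rank 0. Corank 2; j^3 = p^2*q has shape L^2 M (L != M), so D-series; mu = 7 gives D_7. Both have type D_7, hence right-equivalent.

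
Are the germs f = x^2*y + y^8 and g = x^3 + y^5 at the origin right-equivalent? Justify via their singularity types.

No.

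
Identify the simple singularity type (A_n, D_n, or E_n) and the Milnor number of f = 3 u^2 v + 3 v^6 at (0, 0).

The Hessian of f at 0 is [[0, 0], [0, 0]] with rank 0, so corank 2. A Groebner basis of the Jacobian ideal J(f) in C{u,v} is {u^2/6 + v^5, u^3, u*v}; counting standard monomials gives mu = 7. Corank 2; j^3 = 3*u^2*v has shape L^2 M (L != M), so D-series; mu = 7 gives D_7.

Type D_{7}, Milnor number mu = 7.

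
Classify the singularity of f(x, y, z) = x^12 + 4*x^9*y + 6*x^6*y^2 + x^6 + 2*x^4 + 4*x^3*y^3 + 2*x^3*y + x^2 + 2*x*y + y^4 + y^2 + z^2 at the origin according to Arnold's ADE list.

A3

The Hessian of f at 0 has rank 2. Corank 1: A-series; mu = 3 gives A_3.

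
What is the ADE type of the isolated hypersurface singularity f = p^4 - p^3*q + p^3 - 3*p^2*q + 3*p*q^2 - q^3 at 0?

The Hessian of f at 0 has rank 0. Corank 2; j^3 = (p - q)^3 is a perfect cube, so E-series; the 4-jet and mu = 7 give E_7.

E7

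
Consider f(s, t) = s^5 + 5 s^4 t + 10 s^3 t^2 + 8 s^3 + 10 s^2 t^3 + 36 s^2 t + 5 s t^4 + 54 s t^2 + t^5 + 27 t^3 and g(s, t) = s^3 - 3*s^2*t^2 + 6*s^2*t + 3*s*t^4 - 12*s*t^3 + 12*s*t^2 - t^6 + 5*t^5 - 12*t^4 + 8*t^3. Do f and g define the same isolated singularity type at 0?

The Hessian of f at 0 is [[0, 0], [0, 0]] with rank 0, so corank 2. A Groebner basis of the Jacobian ideal J(f) in C{s,t} is {t^5, s*t^3 + 11*t^4/8, s^2 + 3*s*t + 9*t^2/4}; counting standard monomials gives mu = 8. Corank 2; j^3 = (2*s + 3*t)^3 is a perfect cube, so E-series; the 5-jet and mu = 8 give E_8. The Hessian of g at 0 is [[0, 0], [0, 0]] with rank 0, so corank 2. A Groebner basis of the Jacobian ideal J(g) in C{s,t} is {t^4, s^3 + 6*s^2*t + 6*s^2 + 24*s*t - 16*t^3 + 24*t^2, -s^2/2 + s*t^2 - 2*s*t + 2*t^3 - 2*t^2}; counting standard monomials gives mu = 8. Corank 2; j^3 = (s + 2*t)^3 is a perfect cube, so E-series; the 5-jet and mu = 8 give E_8. Both have type E_8, hence right-equivalent.

Yes.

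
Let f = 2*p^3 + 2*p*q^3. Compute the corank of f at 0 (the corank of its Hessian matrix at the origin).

2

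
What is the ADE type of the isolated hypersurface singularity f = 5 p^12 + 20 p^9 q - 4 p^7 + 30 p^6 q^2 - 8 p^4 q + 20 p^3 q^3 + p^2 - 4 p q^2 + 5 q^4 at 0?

A3

The Hessian of f at 0 is [[2, 0], [0, 0]] with rank 1, so corank 1. A Groebner basis of the Jacobian ideal J(f) in C{p,q} is {p^2, p*q, -p/2 + q^2}; counting standard monomials gives mu = 3. Corank 1: A-series; mu = 3 gives A_3.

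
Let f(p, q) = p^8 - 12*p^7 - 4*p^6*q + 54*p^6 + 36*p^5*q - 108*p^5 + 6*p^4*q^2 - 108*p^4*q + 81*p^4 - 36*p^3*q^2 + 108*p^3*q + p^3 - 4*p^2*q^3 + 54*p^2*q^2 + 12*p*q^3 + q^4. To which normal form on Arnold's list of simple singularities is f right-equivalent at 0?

E_{6}

The Hessian of f at 0 is [[0, 0], [0, 0]] with rank 0, so corank 2. A Groebner basis of the Jacobian ideal J(f) in C{p,q} is {q^4, p*q^2 + q^3/9, p^2}; counting standard monomials gives mu = 6. Corank 2; j^3 = p^3 is a perfect cube, so E-series; the 4-jet and mu = 6 give E_6.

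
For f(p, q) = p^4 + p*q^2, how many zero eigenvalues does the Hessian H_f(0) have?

2

The Hessian at 0 is [[0, 0], [0, 0]] of rank 0; hence corank 2.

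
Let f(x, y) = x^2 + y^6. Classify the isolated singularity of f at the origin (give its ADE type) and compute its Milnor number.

The Hessian of f at 0 has rank 1. Corank 1: A-series; mu = 5 gives A_5.

Type A5, Milnor number mu = 5.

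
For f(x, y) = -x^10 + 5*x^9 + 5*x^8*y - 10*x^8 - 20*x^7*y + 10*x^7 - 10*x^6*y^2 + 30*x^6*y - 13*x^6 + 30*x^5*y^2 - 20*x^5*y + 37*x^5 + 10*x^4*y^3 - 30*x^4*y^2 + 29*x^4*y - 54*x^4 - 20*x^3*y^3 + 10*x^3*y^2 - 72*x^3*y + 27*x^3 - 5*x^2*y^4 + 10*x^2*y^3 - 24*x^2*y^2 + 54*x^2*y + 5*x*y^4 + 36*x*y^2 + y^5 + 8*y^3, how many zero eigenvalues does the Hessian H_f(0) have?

The Hessian at 0 is [[0, 0], [0, 0]] of rank 0; hence corank 2.

2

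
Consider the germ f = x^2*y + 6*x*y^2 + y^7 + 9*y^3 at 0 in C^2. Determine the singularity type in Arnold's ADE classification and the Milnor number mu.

Type D8, Milnor number mu = 8.

The Hessian of f at 0 is [[0, 0], [0, 0]] with rank 0, so corank 2. A Groebner basis of the Jacobian ideal J(f) in C{x,y} is {x^2/7 + y^6 - 9*y^2/7, x^3 + 27*y^3, x*y + 3*y^2}; counting standard monomials gives mu = 8. Corank 2; j^3 = y*(x + 3*y)^2 has shape L^2 M (L != M), so D-series; mu = 8 gives D_8.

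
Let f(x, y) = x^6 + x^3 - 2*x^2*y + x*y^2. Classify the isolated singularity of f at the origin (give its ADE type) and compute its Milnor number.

Type D_7, Milnor number mu = 7.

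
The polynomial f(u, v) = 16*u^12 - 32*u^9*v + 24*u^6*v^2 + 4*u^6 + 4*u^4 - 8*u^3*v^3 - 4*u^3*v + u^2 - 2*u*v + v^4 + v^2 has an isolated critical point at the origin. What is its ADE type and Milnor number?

The Hessian of f at 0 has rank 1. Corank 1: A-series; mu = 3 gives A_3.

Type A_{3}, Milnor number mu = 3.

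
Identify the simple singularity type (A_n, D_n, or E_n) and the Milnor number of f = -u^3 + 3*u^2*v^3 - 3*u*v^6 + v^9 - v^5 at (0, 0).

Type E8, Milnor number mu = 8.

The Hessian of f at 0 has rank 0. Corank 2; j^3 = -u^3 is a perfect cube, so E-series; the 5-jet and mu = 8 give E_8.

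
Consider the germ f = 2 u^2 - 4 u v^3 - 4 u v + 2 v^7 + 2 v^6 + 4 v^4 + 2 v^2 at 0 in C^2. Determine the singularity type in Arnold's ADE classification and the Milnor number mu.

The Hessian of f at 0 has rank 1. Corank 1: A-series; mu = 6 gives A_6.

Type A6, Milnor number mu = 6.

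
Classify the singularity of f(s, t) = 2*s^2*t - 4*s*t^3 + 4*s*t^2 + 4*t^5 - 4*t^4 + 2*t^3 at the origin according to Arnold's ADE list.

D_{6}

The Hessian of f at 0 is [[0, 0], [0, 0]] with rank 0, so corank 2. A Groebner basis of the Jacobian ideal J(f) in C{s,t} is {s^3 + 3*s^2/4 + 5*s*t/2 + 7*t^2/4, s^2*t - s^2/2 - 2*s*t - 3*t^2/2, s^2/4 + s*t^2 + 3*s*t/2 + 5*t^2/4, -s*t + t^3 - t^2}; counting standard monomials gives mu = 6. Corank 2; j^3 = 2*t*(s + t)^2 has shape L^2 M (L != M), so D-series; mu = 6 gives D_6.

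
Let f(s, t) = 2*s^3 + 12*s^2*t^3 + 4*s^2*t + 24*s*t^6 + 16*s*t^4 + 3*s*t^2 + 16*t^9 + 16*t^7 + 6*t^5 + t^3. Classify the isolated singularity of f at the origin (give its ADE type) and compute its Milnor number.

The Hessian of f at 0 has rank 0. Corank 2; j^3 = (s + t)*(2*s^2 + 2*s*t + t^2) splits into three distinct lines over C (the quadratic factor has nonzero discriminant), so D_4.

Type D_4, Milnor number mu = 4.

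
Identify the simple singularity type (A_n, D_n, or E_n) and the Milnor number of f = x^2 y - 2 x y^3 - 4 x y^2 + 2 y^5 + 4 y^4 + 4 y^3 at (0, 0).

The Hessian of f at 0 has rank 0. Corank 2; j^3 = y*(x - 2*y)^2 has shape L^2 M (L != M), so D-series; mu = 6 gives D_6.

Type D_{6}, Milnor number mu = 6.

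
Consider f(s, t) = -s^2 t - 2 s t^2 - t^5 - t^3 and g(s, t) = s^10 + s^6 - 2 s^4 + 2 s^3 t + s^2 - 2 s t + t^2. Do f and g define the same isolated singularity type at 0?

No.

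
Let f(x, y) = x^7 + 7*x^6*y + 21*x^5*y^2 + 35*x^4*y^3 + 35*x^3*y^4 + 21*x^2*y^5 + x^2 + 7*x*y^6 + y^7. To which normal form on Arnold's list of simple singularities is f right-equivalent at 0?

The Hessian of f at 0 has rank 1. Corank 1: A-series; mu = 6 gives A_6.

A_{6}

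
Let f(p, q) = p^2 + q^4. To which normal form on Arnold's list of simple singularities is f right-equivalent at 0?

A_3

The Hessian of f at 0 is [[2, 0], [0, 0]] with rank 1, so corank 1. A Groebner basis of the Jacobian ideal J(f) in C{p,q} is {q^3, p}; counting standard monomials gives mu = 3. Corank 1: A-series; mu = 3 gives A_3.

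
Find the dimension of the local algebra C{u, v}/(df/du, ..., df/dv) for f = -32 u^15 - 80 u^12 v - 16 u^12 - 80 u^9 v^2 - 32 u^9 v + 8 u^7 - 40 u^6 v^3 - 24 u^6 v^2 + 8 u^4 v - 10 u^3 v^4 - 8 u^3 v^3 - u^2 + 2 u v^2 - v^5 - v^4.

4

The Hessian of f at 0 has rank 1. Corank 1: A-series; mu = 4 gives A_4.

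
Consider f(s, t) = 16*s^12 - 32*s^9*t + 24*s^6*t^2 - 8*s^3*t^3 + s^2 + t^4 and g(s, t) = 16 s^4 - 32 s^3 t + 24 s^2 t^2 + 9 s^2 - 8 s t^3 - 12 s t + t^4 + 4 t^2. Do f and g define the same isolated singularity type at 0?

The Hessian of f at 0 has rank 1. Corank 1: A-series; mu = 3 gives A_3. The Hessian of g at 0 has rank 1. Corank 1: A-series; mu = 3 gives A_3. Both have type A_3, hence right-equivalent.

Yes.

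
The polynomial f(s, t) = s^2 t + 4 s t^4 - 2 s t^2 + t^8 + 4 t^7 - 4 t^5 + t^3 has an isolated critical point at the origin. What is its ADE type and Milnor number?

Type D_9, Milnor number mu = 9.

The Hessian of f at 0 has rank 0. Corank 2; j^3 = t*(s - t)^2 has shape L^2 M (L != M), so D-series; mu = 9 gives D_9.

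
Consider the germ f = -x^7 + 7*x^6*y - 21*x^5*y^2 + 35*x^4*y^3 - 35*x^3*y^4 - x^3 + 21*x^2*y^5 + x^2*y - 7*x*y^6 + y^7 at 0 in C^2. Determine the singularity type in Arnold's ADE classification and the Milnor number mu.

Type D_{8}, Milnor number mu = 8.

The Hessian of f at 0 is [[0, 0], [0, 0]] with rank 0, so corank 2. A Groebner basis of the Jacobian ideal J(f) in C{x,y} is {x*y/7 + y^6, x*y^2, x^2 - x*y}; counting standard monomials gives mu = 8. Corank 2; j^3 = -x^2*(x - y) has shape L^2 M (L != M), so D-series; mu = 8 gives D_8.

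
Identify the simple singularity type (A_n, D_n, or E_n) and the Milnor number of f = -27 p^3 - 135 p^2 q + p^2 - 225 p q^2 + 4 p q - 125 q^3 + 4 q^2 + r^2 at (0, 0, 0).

Type A_2, Milnor number mu = 2.

The Hessian of f at 0 is [[2, 4, 0], [4, 8, 0], [0, 0, 2]] with rank 2, so corank 1. A Groebner basis of the Jacobian ideal J(f) in C{p,q,r} is {q^2, p + 2*q, r}; counting standard monomials gives mu = 2. Corank 1: A-series; mu = 2 gives A_2.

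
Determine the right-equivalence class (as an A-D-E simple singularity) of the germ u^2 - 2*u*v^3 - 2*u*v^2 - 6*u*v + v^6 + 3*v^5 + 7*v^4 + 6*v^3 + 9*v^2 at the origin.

The Hessian of f at 0 has rank 1. Corank 1: A-series; mu = 4 gives A_4.

A_{4}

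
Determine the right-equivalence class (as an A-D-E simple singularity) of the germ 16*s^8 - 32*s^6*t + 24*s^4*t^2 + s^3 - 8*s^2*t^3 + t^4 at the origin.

The Hessian of f at 0 has rank 0. Corank 2; j^3 = s^3 is a perfect cube, so E-series; the 4-jet and mu = 6 give E_6.

E6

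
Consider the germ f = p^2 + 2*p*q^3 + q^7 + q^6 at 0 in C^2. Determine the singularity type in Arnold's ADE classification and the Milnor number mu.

The Hessian of f at 0 has rank 1. Corank 1: A-series; mu = 6 gives A_6.

Type A_6, Milnor number mu = 6.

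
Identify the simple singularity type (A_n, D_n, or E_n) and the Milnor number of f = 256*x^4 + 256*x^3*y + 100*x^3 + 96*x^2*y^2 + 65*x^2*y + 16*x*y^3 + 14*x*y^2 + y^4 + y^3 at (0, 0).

Type D_{5}, Milnor number mu = 5.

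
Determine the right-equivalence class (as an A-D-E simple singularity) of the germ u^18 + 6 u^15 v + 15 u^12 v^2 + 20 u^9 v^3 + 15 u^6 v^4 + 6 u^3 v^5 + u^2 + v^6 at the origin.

A_5

The Hessian of f at 0 has rank 1. Corank 1: A-series; mu = 5 gives A_5.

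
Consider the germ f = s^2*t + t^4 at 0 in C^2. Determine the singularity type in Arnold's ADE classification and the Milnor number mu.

The Hessian of f at 0 has rank 0. Corank 2; j^3 = s^2*t has shape L^2 M (L != M), so D-series; mu = 5 gives D_5.

Type D5, Milnor number mu = 5.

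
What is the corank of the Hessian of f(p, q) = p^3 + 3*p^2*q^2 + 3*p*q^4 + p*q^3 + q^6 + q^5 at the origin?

Hessian at 0 has rank 0.

2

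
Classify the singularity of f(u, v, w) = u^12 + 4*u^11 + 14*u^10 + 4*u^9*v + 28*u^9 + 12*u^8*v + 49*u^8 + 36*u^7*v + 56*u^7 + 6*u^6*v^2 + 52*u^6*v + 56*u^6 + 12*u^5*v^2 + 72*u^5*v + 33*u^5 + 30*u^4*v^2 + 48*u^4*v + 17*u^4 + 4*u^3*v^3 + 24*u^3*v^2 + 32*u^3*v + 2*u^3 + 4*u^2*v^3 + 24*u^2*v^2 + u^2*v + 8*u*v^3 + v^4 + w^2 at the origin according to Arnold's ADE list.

D5

The Hessian of f at 0 is [[0, 0, 0], [0, 0, 0], [0, 0, 2]] with rank 1, so corank 2. A Groebner basis of the Jacobian ideal J(f) in C{u,v,w} is {u*v^2, -u*v/8 + v^3, u^2 + u*v/2, w}; counting standard monomials gives mu = 5. Corank 2; j^3 = u^2*(2*u + v) has shape L^2 M (L != M), so D-series; mu = 5 gives D_5.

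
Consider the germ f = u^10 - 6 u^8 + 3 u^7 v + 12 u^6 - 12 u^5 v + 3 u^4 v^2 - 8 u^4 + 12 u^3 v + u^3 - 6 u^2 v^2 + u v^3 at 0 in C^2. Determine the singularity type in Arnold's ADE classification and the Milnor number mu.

Type E_{7}, Milnor number mu = 7.

The Hessian of f at 0 has rank 0. Corank 2; j^3 = u^3 is a perfect cube, so E-series; the 4-jet and mu = 7 give E_7.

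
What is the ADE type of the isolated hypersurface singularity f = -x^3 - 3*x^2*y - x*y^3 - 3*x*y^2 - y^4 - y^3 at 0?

E7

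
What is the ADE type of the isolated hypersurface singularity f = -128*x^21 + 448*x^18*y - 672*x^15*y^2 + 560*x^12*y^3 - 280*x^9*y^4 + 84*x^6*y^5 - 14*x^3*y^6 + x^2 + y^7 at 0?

A_{6}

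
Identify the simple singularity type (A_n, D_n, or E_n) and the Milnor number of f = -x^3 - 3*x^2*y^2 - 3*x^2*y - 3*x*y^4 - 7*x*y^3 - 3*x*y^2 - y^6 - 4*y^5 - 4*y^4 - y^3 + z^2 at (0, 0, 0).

Type E_{7}, Milnor number mu = 7.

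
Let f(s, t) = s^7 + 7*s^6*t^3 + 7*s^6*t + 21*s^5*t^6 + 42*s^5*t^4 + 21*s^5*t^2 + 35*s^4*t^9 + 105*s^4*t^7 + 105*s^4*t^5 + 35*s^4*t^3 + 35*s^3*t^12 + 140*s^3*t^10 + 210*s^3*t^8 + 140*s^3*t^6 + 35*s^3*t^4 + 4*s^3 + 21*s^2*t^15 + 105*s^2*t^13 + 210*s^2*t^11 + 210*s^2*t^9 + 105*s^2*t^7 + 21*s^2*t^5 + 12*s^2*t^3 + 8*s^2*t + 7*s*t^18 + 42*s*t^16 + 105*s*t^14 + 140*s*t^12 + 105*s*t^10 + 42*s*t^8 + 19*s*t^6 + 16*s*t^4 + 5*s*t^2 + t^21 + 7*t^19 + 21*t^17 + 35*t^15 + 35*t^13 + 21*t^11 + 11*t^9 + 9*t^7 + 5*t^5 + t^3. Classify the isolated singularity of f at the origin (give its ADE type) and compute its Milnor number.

The Hessian of f at 0 is [[0, 0], [0, 0]] with rank 0, so corank 2. A Groebner basis of the Jacobian ideal J(f) in C{s,t} is {263*s^2/249 + s*t^3 + 277*s*t/498 + 7*t^2/498, -14*s^2/249 + 235*s*t/249 + t^4 + 121*t^2/249, s^3 - 3*s*t^2/4 - t^3/4, s^2*t + s*t^2 + t^3/4}; counting standard monomials gives mu = 8. Corank 2; j^3 = (s + t)*(2*s + t)^2 has shape L^2 M (L != M), so D-series; mu = 8 gives D_8.

Type D8, Milnor number mu = 8.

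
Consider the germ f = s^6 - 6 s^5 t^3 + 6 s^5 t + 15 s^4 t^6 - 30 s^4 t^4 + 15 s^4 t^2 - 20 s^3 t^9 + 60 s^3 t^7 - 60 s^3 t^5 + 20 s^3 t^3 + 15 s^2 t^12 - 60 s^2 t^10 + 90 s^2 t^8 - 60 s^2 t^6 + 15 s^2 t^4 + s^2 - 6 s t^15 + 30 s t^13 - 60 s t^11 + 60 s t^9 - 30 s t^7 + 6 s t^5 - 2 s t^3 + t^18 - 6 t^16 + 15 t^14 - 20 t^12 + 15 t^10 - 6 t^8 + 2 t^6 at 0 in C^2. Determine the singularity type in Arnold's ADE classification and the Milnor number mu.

The Hessian of f at 0 is [[2, 0], [0, 0]] with rank 1, so corank 1. A Groebner basis of the Jacobian ideal J(f) in C{s,t} is {s*t^2, -s + t^3, s^2}; counting standard monomials gives mu = 5. Corank 1: A-series; mu = 5 gives A_5.

Type A_5, Milnor number mu = 5.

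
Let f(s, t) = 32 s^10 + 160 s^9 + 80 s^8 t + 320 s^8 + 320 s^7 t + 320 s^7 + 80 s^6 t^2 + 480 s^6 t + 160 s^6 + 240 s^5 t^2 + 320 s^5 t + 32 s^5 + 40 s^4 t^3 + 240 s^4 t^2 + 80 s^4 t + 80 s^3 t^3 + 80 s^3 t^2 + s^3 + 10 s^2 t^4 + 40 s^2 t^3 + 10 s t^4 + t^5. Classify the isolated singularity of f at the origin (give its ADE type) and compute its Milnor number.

The Hessian of f at 0 is [[0, 0], [0, 0]] with rank 0, so corank 2. A Groebner basis of the Jacobian ideal J(f) in C{s,t} is {t^5, s*t^3 + t^4/8, s^2}; counting standard monomials gives mu = 8. Corank 2; j^3 = s^3 is a perfect cube, so E-series; the 5-jet and mu = 8 give E_8.

Type E_{8}, Milnor number mu = 8.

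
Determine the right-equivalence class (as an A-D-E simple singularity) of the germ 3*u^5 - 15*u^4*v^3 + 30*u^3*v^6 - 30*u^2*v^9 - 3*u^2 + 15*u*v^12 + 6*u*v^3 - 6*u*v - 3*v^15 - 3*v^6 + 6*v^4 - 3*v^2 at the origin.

A4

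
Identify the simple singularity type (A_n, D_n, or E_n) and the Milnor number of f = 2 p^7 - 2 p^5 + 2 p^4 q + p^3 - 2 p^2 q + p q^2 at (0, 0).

Type D_{8}, Milnor number mu = 8.

The Hessian of f at 0 has rank 0. Corank 2; j^3 = p*(p - q)^2 has shape L^2 M (L != M), so D-series; mu = 8 gives D_8.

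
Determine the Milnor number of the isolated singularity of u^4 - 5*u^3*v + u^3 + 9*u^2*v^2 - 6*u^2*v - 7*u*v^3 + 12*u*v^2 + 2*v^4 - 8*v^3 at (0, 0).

7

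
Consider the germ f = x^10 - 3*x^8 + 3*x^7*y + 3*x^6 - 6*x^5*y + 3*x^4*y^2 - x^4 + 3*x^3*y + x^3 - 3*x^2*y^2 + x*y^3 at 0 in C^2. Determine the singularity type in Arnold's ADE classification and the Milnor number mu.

The Hessian of f at 0 is [[0, 0], [0, 0]] with rank 0, so corank 2. A Groebner basis of the Jacobian ideal J(f) in C{x,y} is {3*x^2 + y^4 + y^3, x^3, x^2*y - x^2 - y^3/3, -2*x^2 + x*y^2 - 2*y^3/3}; counting standard monomials gives mu = 7. Corank 2; j^3 = x^3 is a perfect cube, so E-series; the 4-jet and mu = 7 give E_7.

Type E7, Milnor number mu = 7.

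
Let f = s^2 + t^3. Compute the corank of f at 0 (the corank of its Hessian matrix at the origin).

Hessian at 0 has rank 1.

1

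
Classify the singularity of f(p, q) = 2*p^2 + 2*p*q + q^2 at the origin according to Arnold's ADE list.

A1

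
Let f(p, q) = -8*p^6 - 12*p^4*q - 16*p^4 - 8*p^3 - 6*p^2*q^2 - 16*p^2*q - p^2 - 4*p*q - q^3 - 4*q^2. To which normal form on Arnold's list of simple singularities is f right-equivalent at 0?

A_{2}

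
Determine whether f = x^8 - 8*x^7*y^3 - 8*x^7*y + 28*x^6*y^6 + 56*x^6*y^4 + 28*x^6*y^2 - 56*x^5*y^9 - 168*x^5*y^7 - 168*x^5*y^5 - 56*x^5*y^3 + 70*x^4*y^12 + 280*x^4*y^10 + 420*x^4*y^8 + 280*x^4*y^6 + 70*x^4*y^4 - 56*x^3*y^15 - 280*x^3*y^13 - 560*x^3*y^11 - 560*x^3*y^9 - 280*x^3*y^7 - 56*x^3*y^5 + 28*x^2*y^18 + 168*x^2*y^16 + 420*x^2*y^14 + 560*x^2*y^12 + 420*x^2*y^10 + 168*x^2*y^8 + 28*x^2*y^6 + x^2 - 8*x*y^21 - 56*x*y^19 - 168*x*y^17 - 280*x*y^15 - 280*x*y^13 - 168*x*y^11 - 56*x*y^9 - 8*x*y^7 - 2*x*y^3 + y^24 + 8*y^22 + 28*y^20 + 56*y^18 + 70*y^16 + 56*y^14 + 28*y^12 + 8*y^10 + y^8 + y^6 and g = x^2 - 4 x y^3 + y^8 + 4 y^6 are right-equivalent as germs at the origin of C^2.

Yes.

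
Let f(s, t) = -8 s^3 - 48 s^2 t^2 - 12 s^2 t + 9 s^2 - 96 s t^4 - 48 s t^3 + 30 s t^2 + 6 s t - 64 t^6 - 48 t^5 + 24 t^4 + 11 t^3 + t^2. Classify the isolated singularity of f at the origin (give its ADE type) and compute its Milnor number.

The Hessian of f at 0 has rank 1. Corank 1: A-series; mu = 2 gives A_2.

Type A2, Milnor number mu = 2.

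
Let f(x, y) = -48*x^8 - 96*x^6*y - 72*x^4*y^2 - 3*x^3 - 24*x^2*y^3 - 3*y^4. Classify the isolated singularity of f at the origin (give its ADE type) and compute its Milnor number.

The Hessian of f at 0 is [[0, 0], [0, 0]] with rank 0, so corank 2. A Groebner basis of the Jacobian ideal J(f) in C{x,y} is {y^3, x^2}; counting standard monomials gives mu = 6. Corank 2; j^3 = -3*x^3 is a perfect cube, so E-series; the 4-jet and mu = 6 give E_6.

Type E_{6}, Milnor number mu = 6.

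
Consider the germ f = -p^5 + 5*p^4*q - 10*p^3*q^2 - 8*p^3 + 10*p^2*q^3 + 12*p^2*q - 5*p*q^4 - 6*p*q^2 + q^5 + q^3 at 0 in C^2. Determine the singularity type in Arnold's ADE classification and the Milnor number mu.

The Hessian of f at 0 has rank 0. Corank 2; j^3 = -(2*p - q)^3 is a perfect cube, so E-series; the 5-jet and mu = 8 give E_8.

Type E_8, Milnor number mu = 8.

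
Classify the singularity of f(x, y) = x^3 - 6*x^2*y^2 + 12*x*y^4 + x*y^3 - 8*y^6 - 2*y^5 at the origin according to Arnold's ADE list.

E7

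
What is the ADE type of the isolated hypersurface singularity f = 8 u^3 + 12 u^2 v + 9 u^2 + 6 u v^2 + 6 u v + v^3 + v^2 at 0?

The Hessian of f at 0 is [[18, 6], [6, 2]] with rank 1, so corank 1. A Groebner basis of the Jacobian ideal J(f) in C{u,v} is {v^2, u + v/3}; counting standard monomials gives mu = 2. Corank 1: A-series; mu = 2 gives A_2.

A_2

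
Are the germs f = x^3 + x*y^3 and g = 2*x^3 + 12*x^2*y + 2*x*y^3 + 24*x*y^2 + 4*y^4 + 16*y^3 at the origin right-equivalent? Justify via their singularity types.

Yes.

The Hessian of f at 0 is [[0, 0], [0, 0]] with rank 0, so corank 2. A Groebner basis of the Jacobian ideal J(f) in C{x,y} is {x^3, x*y^2, 3*x^2 + y^3}; counting standard monomials gives mu = 7. Corank 2; j^3 = x^3 is a perfect cube, so E-series; the 4-jet and mu = 7 give E_7. The Hessian of g at 0 is [[0, 0], [0, 0]] with rank 0, so corank 2. A Groebner basis of the Jacobian ideal J(g) in C{x,y} is {x^3 + 6*x^2*y + 48*x^2 + 192*x*y + 192*y^2, -6*x^2 + x*y^2 - 24*x*y - 24*y^2, 3*x^2 + 12*x*y + y^3 + 12*y^2}; counting standard monomials gives mu = 7. Corank 2; j^3 = 2*(x + 2*y)^3 is a perfect cube, so E-series; the 4-jet and mu = 7 give E_7. Both have type E_7, hence right-equivalent.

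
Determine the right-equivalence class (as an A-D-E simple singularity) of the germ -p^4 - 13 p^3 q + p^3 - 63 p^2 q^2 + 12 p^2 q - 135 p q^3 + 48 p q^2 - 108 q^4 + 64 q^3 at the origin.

The Hessian of f at 0 is [[0, 0], [0, 0]] with rank 0, so corank 2. A Groebner basis of the Jacobian ideal J(f) in C{p,q} is {3*p^2 + 24*p*q + q^4 + q^3 + 48*q^2, p^3 - 84*p^2 - 672*p*q + 36*q^3 - 1344*q^2, p^2*q + 15*p^2 + 120*p*q - 11*q^3 + 240*q^2, -2*p^2 + p*q^2 - 16*p*q + 10*q^3/3 - 32*q^2}; counting standard monomials gives mu = 7. Corank 2; j^3 = (p + 4*q)^3 is a perfect cube, so E-series; the 4-jet and mu = 7 give E_7.

E7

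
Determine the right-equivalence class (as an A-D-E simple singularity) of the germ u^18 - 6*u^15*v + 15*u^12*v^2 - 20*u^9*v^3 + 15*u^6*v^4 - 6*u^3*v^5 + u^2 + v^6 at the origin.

The Hessian of f at 0 is [[2, 0], [0, 0]] with rank 1, so corank 1. A Groebner basis of the Jacobian ideal J(f) in C{u,v} is {v^5, u}; counting standard monomials gives mu = 5. Corank 1: A-series; mu = 5 gives A_5.

A5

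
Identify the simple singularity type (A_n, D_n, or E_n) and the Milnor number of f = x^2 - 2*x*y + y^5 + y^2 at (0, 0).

Type A_{4}, Milnor number mu = 4.

The Hessian of f at 0 is [[2, -2], [-2, 2]] with rank 1, so corank 1. A Groebner basis of the Jacobian ideal J(f) in C{x,y} is {y^4, x - y}; counting standard monomials gives mu = 4. Corank 1: A-series; mu = 4 gives A_4.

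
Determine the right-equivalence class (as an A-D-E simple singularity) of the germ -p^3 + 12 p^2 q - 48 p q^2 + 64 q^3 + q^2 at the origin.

A2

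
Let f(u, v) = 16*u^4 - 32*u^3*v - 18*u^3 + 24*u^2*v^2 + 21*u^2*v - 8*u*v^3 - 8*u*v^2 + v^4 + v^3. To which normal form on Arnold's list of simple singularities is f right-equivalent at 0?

D_{5}

The Hessian of f at 0 has rank 0. Corank 2; j^3 = -(2*u - v)*(3*u - v)^2 has shape L^2 M (L != M), so D-series; mu = 5 gives D_5.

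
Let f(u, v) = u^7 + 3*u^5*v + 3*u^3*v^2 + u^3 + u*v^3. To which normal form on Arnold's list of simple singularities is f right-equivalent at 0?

E_{7}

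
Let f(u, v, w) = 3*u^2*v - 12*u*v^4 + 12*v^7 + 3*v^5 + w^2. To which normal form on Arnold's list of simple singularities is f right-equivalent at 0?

D_6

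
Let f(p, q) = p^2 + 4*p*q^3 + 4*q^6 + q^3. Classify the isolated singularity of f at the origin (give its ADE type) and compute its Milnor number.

Type A_2, Milnor number mu = 2.

The Hessian of f at 0 has rank 1. Corank 1: A-series; mu = 2 gives A_2.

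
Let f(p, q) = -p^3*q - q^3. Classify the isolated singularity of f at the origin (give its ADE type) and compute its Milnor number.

Type E_7, Milnor number mu = 7.

The Hessian of f at 0 has rank 0. Corank 2; j^3 = -q^3 is a perfect cube, so E-series; the 4-jet and mu = 7 give E_7.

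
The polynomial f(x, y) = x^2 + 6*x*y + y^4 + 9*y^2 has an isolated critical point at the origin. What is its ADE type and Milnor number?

The Hessian of f at 0 is [[2, 6], [6, 18]] with rank 1, so corank 1. A Groebner basis of the Jacobian ideal J(f) in C{x,y} is {y^3, x + 3*y}; counting standard monomials gives mu = 3. Corank 1: A-series; mu = 3 gives A_3.

Type A_{3}, Milnor number mu = 3.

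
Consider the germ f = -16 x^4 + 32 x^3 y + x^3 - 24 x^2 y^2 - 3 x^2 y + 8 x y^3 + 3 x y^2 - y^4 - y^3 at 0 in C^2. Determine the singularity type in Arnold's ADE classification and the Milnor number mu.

Type E_6, Milnor number mu = 6.

The Hessian of f at 0 has rank 0. Corank 2; j^3 = (x - y)^3 is a perfect cube, so E-series; the 4-jet and mu = 6 give E_6.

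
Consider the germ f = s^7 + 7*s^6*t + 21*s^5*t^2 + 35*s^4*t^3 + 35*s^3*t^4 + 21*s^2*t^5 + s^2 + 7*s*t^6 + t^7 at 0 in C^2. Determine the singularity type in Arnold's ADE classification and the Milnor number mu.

The Hessian of f at 0 is [[2, 0], [0, 0]] with rank 1, so corank 1. A Groebner basis of the Jacobian ideal J(f) in C{s,t} is {t^6, s}; counting standard monomials gives mu = 6. Corank 1: A-series; mu = 6 gives A_6.

Type A_6, Milnor number mu = 6.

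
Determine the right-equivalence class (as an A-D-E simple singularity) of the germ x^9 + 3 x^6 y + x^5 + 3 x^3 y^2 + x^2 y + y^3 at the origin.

D_{4}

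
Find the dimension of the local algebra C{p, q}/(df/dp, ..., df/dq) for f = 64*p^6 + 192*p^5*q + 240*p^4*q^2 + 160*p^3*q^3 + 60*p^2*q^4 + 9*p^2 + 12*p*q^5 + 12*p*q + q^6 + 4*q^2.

5

The Hessian of f at 0 has rank 1. Corank 1: A-series; mu = 5 gives A_5.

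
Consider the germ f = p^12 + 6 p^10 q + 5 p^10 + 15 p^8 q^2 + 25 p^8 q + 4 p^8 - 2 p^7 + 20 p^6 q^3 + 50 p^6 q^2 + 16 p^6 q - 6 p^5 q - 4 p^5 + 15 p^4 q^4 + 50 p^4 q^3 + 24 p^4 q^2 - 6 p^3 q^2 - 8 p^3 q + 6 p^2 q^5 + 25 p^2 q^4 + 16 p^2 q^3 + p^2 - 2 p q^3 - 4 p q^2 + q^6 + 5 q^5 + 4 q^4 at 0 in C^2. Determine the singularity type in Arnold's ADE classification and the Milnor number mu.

Type A4, Milnor number mu = 4.

The Hessian of f at 0 is [[2, 0], [0, 0]] with rank 1, so corank 1. A Groebner basis of the Jacobian ideal J(f) in C{p,q} is {-p + q^3 + 2*q^2, p^2, p*q - 2*p + 4*q^2}; counting standard monomials gives mu = 4. Corank 1: A-series; mu = 4 gives A_4.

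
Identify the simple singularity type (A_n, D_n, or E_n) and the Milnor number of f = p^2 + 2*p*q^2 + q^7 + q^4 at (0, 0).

Type A_{6}, Milnor number mu = 6.

The Hessian of f at 0 has rank 1. Corank 1: A-series; mu = 6 gives A_6.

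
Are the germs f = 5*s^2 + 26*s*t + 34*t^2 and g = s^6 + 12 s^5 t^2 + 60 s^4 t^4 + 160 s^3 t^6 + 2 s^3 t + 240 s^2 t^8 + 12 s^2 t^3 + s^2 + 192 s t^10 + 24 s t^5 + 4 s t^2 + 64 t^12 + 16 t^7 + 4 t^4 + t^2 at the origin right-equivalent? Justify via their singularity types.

Yes.

The Hessian of f at 0 is [[10, 26], [26, 68]] with rank 2, so corank 0. A Groebner basis of the Jacobian ideal J(f) in C{s,t} is {s, t}; counting standard monomials gives mu = 1. Corank 0: nondegenerate Morse point, so A_1. The Hessian of g at 0 is [[2, 0], [0, 2]] with rank 2, so corank 0. A Groebner basis of the Jacobian ideal J(g) in C{s,t} is {s, t}; counting standard monomials gives mu = 1. Corank 0: nondegenerate Morse point, so A_1. Both have type A_1, hence right-equivalent.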